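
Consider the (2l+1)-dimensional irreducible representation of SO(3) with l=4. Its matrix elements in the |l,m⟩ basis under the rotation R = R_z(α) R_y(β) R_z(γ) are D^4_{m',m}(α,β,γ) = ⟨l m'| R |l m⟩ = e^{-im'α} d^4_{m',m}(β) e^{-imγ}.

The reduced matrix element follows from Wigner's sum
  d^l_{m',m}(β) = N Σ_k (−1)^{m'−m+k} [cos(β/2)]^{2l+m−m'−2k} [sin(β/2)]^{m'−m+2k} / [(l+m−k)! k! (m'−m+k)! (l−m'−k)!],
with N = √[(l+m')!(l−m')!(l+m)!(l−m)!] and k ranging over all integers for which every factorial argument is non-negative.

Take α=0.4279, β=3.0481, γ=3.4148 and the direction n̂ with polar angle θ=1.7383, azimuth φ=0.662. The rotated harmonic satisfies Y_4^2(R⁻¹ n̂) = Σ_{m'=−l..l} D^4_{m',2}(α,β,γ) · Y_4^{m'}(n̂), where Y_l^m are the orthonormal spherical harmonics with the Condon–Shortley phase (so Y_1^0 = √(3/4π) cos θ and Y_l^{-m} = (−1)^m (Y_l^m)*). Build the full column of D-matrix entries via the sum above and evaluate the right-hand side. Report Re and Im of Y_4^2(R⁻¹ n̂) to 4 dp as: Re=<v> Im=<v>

Re=-0.0883 Im=0.1450

Need the full column D^4_{m',2} for m'=−4..4 at α=0.4279, β=3.0481, γ=3.4148.
cos(β/2)=0.046729, sin(β/2)=0.998908
d^4_{-4,2}: single k=6 term ⇒ +0.011479;  D = +0.004529+0.010548i
d^4_{-3,2}: k∈[5..6] ⇒ +0.001139 -0.173512 = -0.172373;  D = -0.127607-0.115883i
d^4_{-2,2}: k∈[4..6] ⇒ +0.000071 -0.026032 +0.991294 = +0.965333;  D = +0.919500+0.293918i
d^4_{-1,2}: k∈[3..5] ⇒ +0.000003 -0.002153 +0.196745 = +0.194595;  D = +0.193230-0.023008i
d^4_{0,2}: k∈[2..4] ⇒ +0.000000 -0.000120 +0.020580 = +0.020460;  D = +0.017481-0.010632i
d^4_{1,2}: k∈[1..3] ⇒ +0.000000 -0.000005 +0.001435 = +0.001430;  D = +0.000804-0.001183i
d^4_{2,2}: k∈[0..2] ⇒ +0.000000 -0.000000 +0.000071 = +0.000071;  D = +0.000012-0.000070i
d^4_{3,2}: k∈[0..1] ⇒ -0.000000 +0.000002 = +0.000002;  D = -0.000001-0.000002i
d^4_{4,2}: single k=0 term ⇒ +0.000000;  D = -0.000000-0.000000i
Y_4^{m'}(θ=1.7383,φ=0.662) and Σ D·Y over m':
  (+0.0045+0.0105i)·(-0.3683-0.1982i)  (-0.1276-0.1159i)·(+0.0807+0.1830i)  (+0.9195+0.2939i)·(-0.0640+0.2540i)  (+0.1932-0.0230i)·(+0.1721-0.1341i)  (+0.0175-0.0106i)·(+0.2320+0.0000i)  (+0.0008-0.0012i)·(-0.1721-0.1341i)  (+0.0000-0.0001i)·(-0.0640-0.2540i)  (-0.0000-0.0000i)·(-0.0807+0.1830i)  (-0.0000-0.0000i)·(-0.3683+0.1982i)
Y_4^2(R⁻¹ n̂) = -0.088254+0.145017i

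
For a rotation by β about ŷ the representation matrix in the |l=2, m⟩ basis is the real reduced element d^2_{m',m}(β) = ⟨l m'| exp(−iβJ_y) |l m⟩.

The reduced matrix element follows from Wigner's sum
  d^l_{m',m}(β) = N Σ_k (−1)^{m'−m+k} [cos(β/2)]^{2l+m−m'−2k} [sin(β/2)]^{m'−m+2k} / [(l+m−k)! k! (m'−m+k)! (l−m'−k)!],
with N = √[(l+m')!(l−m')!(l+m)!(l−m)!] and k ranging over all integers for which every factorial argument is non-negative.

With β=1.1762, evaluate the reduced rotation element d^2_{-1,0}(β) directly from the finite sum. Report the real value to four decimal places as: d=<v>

d^2_{-1,0}(β=1.1762) via Wigner's sum:
Half-angle: c=0.831996, s=0.554781. N=√(1·6·2·2)=4.898979
k∈{1,2} keeps every argument non-negative
  k=1: (−1)^0·4.8990/(2)·0.8320^3·0.5548^1 = +0.782639
  k=2: (−1)^1·4.8990/(2)·0.8320^1·0.5548^3 = -0.347986
d^2_{-1,0}(1.1762) = +0.782639 -0.347986 = +0.434653

d=0.4347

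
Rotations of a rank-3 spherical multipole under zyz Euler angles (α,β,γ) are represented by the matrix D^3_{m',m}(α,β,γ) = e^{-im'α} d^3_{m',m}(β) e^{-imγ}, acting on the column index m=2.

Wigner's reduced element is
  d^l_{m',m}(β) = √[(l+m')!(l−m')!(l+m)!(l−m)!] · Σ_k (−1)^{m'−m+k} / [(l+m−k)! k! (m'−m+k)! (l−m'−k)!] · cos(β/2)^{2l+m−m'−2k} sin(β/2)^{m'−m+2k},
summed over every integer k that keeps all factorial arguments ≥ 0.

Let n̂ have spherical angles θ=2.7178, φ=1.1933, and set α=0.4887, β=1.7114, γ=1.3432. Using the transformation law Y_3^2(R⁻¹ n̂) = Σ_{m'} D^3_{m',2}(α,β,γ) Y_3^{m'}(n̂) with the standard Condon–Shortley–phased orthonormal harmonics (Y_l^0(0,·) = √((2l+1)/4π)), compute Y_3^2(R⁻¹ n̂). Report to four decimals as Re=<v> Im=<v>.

Need the full column D^3_{m',2} for m'=−3..3 at α=0.4887, β=1.7114, γ=1.3432.
cos(β/2)=0.655690, sin(β/2)=0.755030
d^3_{-3,2}: single k=5 term ⇒ +0.394090;  D = +0.135316-0.370130i
d^3_{-2,2}: k∈[4..5] ⇒ +0.698593 -0.185262 = +0.513332;  D = -0.070719-0.508437i
d^3_{-1,2}: k∈[3..4] ⇒ +0.767395 -0.508768 = +0.258626;  D = -0.151721-0.209448i
d^3_{0,2}: k∈[2..3] ⇒ +0.577143 -0.765270 = -0.188127;  D = +0.168971+0.082707i
d^3_{1,2}: k∈[1..2] ⇒ +0.289373 -0.767395 = -0.478022;  D = +0.477754-0.016014i
d^3_{2,2}: k∈[0..1] ⇒ +0.079468 -0.526857 = -0.447390;  D = +0.387762-0.223155i
d^3_{3,2}: single k=0 term ⇒ -0.224147;  D = +0.119043-0.189923i
Y_3^{m'}(θ=2.7178,φ=1.1933) and Σ D·Y over m':
  (+0.1353-0.3701i)·(-0.0263+0.0123i)  (-0.0707-0.5084i)·(+0.1147+0.1080i)  (-0.1517-0.2094i)·(+0.1545-0.3897i)  (+0.1690+0.0827i)·(-0.3927+0.0000i)  (+0.4778-0.0160i)·(-0.1545-0.3897i)  (+0.3878-0.2232i)·(+0.1147-0.1080i)  (+0.1190-0.1899i)·(+0.0263+0.0123i)
Y_3^2(R⁻¹ n̂) = -0.177852-0.314990i

Re=-0.1779 Im=-0.3150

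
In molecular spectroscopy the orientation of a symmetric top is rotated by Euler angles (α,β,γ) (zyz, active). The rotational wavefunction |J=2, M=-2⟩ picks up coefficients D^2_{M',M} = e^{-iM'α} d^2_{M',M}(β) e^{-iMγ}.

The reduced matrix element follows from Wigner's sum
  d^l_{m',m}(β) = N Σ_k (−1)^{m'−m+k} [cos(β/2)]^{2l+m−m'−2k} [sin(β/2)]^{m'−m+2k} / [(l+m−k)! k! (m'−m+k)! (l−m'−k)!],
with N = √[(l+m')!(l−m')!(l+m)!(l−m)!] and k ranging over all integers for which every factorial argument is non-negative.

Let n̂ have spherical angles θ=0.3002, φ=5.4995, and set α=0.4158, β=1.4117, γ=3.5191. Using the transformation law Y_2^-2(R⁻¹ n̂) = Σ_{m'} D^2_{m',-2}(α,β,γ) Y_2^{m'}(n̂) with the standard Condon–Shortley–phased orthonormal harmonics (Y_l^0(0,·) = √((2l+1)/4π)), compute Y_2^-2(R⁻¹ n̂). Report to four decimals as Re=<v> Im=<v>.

Re=0.3551 Im=0.0634

Need the full column D^2_{m',-2} for m'=−2..2 at α=0.4158, β=1.4117, γ=3.5191.
cos(β/2)=0.761060, sin(β/2)=0.648681
d^2_{-2,-2}: single k=0 term ⇒ +0.335488;  D = -0.005307+0.335446i
d^2_{-1,-2}: single k=0 term ⇒ -0.571898;  D = -0.222698-0.526757i
d^2_{0,-2}: single k=0 term ⇒ +0.597003;  D = +0.434774+0.409126i
d^2_{1,-2}: single k=0 term ⇒ -0.415473;  D = -0.391798-0.138247i
d^2_{2,-2}: single k=0 term ⇒ +0.177062;  D = +0.176543-0.013547i
Y_2^{m'}(θ=0.3002,φ=5.4995) and Σ D·Y over m':
  (-0.0053+0.3354i)·(+0.0001+0.0338i)  (-0.2227-0.5268i)·(+0.1546+0.1541i)  (+0.4348+0.4091i)·(+0.5480+0.0000i)  (-0.3918-0.1382i)·(-0.1546+0.1541i)  (+0.1765-0.0135i)·(+0.0001-0.0338i)
Y_2^-2(R⁻¹ n̂) = +0.355091+0.063395i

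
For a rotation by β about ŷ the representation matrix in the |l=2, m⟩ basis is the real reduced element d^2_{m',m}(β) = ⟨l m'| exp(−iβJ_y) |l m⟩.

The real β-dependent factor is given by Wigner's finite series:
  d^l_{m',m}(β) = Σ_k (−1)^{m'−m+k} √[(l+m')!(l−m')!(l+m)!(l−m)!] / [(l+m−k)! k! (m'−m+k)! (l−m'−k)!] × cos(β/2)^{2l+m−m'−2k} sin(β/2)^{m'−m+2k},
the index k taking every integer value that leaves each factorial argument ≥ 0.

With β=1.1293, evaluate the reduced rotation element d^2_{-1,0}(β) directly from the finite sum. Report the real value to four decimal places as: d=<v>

d^2_{-1,0}(β=1.1293) via Wigner's sum:
Half-angle: c=0.844776, s=0.535120. N=√(1·6·2·2)=4.898979
k∈{1,2} keeps every argument non-negative
  k=1: (−1)^0·4.8990/(2)·0.8448^3·0.5351^1 = +0.790226
  k=2: (−1)^1·4.8990/(2)·0.8448^1·0.5351^3 = -0.317082
d^2_{-1,0}(1.1293) = +0.790226 -0.317082 = +0.473145

d=0.4731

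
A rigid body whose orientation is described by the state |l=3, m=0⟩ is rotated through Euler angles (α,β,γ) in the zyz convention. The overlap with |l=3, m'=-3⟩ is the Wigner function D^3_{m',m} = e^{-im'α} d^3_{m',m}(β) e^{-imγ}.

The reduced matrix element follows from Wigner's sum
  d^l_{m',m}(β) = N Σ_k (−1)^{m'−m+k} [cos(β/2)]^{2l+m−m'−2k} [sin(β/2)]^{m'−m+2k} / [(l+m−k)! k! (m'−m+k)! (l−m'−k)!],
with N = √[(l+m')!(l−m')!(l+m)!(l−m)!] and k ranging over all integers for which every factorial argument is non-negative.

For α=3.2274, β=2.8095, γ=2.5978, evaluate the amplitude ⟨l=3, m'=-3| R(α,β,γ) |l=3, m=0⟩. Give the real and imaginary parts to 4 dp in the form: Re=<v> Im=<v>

Re=-0.0187 Im=-0.0049

D^3_{-3,0}(3.2274,2.8095,2.5978) = e^{-i·-3·3.2274}·d^3_{-3,0}(2.8095)·e^{-i·0·2.5978}. Compute d first:
Half-angle: c=0.165284, s=0.986246. N=√(1·720·6·6)=160.996894
k∈{3} keeps every argument non-negative
  k=3: (−1)^0·160.9969/(36)·0.1653^3·0.9862^3 = +0.019372
d^3_{-3,0}(2.8095) = +0.019372
Phases: e^{-i·(-3)·3.2274}=-0.967050-0.254588i, e^{-i·(0)·2.5978}=+1.000000+0.000000i ⇒ D=-0.018733-0.004932i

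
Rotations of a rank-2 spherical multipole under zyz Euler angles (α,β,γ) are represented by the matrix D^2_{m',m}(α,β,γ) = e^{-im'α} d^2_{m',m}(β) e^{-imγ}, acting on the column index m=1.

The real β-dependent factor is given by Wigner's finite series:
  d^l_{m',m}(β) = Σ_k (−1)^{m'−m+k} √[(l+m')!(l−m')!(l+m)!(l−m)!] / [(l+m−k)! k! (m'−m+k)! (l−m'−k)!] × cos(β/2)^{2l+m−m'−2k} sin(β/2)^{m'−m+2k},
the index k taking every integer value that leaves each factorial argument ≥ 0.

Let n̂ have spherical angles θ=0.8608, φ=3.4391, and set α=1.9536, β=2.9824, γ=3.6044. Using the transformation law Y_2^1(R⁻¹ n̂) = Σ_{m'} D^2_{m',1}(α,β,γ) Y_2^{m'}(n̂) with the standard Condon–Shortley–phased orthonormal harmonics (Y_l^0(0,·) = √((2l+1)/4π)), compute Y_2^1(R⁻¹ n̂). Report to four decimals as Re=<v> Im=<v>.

Need the full column D^2_{m',1} for m'=−2..2 at α=1.9536, β=2.9824, γ=3.6044.
cos(β/2)=0.079512, sin(β/2)=0.996834
d^2_{-2,1}: single k=3 term ⇒ +0.157519;  D = +0.150353+0.046971i
d^2_{-1,1}: k∈[2..3] ⇒ +0.018847 -0.987396 = -0.968549;  D = +0.077405+0.965451i
d^2_{0,1}: k∈[1..2] ⇒ +0.001227 -0.192920 = -0.191693;  D = +0.171527-0.085584i
d^2_{1,1}: k∈[0..1] ⇒ +0.000040 -0.018847 = -0.018807;  D = -0.014075-0.012474i
d^2_{2,1}: single k=0 term ⇒ -0.001002;  D = -0.000336+0.000944i
Y_2^{m'}(θ=0.8608,φ=3.4391) and Σ D·Y over m':
  (+0.1504+0.0470i)·(+0.1840-0.1245i)  (+0.0774+0.9655i)·(-0.3651+0.1119i)  (+0.1715-0.0856i)·(+0.0866+0.0000i)  (-0.0141-0.0125i)·(+0.3651+0.1119i)  (-0.0003+0.0009i)·(+0.1840+0.1245i)
Y_2^1(R⁻¹ n̂) = -0.091894-0.367327i

Re=-0.0919 Im=-0.3673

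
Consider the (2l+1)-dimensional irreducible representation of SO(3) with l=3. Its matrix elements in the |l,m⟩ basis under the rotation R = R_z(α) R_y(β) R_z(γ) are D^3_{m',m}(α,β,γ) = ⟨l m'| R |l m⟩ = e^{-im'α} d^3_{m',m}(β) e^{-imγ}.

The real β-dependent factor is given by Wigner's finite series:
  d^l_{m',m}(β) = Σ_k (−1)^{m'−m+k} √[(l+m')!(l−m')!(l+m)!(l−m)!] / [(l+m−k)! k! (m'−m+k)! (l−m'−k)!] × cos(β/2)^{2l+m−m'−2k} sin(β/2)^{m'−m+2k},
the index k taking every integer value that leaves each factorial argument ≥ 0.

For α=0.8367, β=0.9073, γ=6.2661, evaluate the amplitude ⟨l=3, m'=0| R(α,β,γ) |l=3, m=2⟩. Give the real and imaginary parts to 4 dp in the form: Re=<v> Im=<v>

Re=0.5231 Im=0.0179

D^3_{0,2}(0.8367,0.9073,6.2661) = e^{-i·0·0.8367}·d^3_{0,2}(0.9073)·e^{-i·2·6.2661}. Compute d first:
c=cos(0.9073/2)=0.898853, s=sin(0.9073/2)=0.438249; N=√[6·6·120·1]=65.726707
The bounds max(0,m−m')=2 and min(l+m,l−m')=3 give 2 terms
  k=2: (−1)^0·65.7267/(12)·0.8989^4·0.4382^2 = +0.686687
  k=3: (−1)^1·65.7267/(12)·0.8989^2·0.4382^4 = -0.163239
d^3_{0,2}(0.9073) = +0.686687 -0.163239 = +0.523448
Phases: e^{-i·(0)·0.8367}=+1.000000+0.000000i, e^{-i·(2)·6.2661}=+0.999416+0.034164i ⇒ D=+0.523142+0.017883i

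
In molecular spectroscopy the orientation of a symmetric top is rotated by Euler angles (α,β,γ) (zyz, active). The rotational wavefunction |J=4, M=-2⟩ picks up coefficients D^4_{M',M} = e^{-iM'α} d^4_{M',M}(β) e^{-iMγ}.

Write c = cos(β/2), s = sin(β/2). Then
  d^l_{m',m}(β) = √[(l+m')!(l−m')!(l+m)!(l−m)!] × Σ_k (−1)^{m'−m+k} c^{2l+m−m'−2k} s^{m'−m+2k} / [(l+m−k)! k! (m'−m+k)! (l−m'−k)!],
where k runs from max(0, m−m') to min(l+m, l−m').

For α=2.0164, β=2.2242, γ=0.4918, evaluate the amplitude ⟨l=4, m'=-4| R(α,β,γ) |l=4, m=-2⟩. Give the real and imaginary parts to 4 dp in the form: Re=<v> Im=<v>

First d^4_{-4,-2}(β=2.2242), then the phase factors e^{-i(-4)α} and e^{-i(-2)γ}:
c=cos(2.2242/2)=0.442780, s=sin(2.2242/2)=0.896630; N=√[1·40320·2·720]=7619.763776
Admissible k: 2..2 (factorial args all ≥0)
  k=2: (−1)^0·7619.7638/(1440)·0.4428^6·0.8966^2 = +0.032058
d^4_{-4,-2}(2.2242) = +0.032058
D = (-0.210042+0.977692i)·(+0.032058)·(+0.554029+0.832497i) = -0.029823+0.011759i

Re=-0.0298 Im=0.0118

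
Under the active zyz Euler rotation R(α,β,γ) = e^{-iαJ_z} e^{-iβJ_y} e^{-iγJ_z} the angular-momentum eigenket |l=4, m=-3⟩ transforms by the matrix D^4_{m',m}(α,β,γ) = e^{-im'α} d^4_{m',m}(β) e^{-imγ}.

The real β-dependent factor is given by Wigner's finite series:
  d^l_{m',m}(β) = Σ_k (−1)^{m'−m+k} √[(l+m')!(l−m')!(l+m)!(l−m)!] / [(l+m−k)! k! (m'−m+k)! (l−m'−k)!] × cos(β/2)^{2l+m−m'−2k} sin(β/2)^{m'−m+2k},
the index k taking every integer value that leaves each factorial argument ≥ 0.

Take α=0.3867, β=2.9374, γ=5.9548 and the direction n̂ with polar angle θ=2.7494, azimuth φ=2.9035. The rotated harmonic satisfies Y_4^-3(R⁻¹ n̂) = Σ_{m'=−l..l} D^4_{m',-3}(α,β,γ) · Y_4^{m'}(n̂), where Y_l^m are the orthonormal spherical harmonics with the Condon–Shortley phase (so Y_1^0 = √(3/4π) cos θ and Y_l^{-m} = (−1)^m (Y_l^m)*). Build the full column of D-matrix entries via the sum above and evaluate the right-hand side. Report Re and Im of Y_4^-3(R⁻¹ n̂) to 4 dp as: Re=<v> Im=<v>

Need the full column D^4_{m',-3} for m'=−4..4 at α=0.3867, β=2.9374, γ=5.9548.
cos(β/2)=0.101919, sin(β/2)=0.994793
d^4_{-4,-3}: single k=1 term ⇒ +0.000000;  D = +0.000000+0.000000i
d^4_{-3,-3}: k∈[0..1] ⇒ +0.000000 -0.000008 = -0.000008;  D = -0.000008-0.000001i
d^4_{-2,-3}: k∈[0..1] ⇒ -0.000000 +0.000122 = +0.000121;  D = +0.000118-0.000025i
d^4_{-1,-3}: k∈[0..1] ⇒ +0.000009 -0.001398 = -0.001389;  D = -0.001148+0.000783i
d^4_{0,-3}: k∈[0..1] ⇒ -0.000128 +0.012204 = +0.012076;  D = +0.006675-0.010063i
d^4_{1,-3}: k∈[0..1] ⇒ +0.001398 -0.079905 = -0.078508;  D = -0.015516+0.076959i
d^4_{2,-3}: k∈[0..1] ⇒ -0.011577 +0.367661 = +0.356083;  D = -0.066466-0.349825i
d^4_{3,-3}: k∈[0..1] ⇒ +0.070470 -0.959093 = -0.888623;  D = +0.482861+0.745987i
d^4_{4,-3}: single k=0 term ⇒ -0.277926;  D = +0.227859+0.159132i
Y_4^{m'}(θ=2.7494,φ=2.9035) and Σ D·Y over m':
  (+0.0000+0.0000i)·(+0.0055+0.0077i)  (-0.0000-0.0000i)·(+0.0488+0.0423i)  (+0.0001-0.0000i)·(+0.2162+0.1115i)  (-0.0011+0.0008i)·(+0.4835+0.1173i)  (+0.0067-0.0101i)·(+0.3071+0.0000i)  (-0.0155+0.0770i)·(-0.4835+0.1173i)  (-0.0665-0.3498i)·(+0.2162-0.1115i)  (+0.4829+0.7460i)·(-0.0488+0.0423i)  (+0.2279+0.1591i)·(+0.0055-0.0077i)
Y_4^-3(R⁻¹ n̂) = -0.106123-0.126939i

Re=-0.1061 Im=-0.1269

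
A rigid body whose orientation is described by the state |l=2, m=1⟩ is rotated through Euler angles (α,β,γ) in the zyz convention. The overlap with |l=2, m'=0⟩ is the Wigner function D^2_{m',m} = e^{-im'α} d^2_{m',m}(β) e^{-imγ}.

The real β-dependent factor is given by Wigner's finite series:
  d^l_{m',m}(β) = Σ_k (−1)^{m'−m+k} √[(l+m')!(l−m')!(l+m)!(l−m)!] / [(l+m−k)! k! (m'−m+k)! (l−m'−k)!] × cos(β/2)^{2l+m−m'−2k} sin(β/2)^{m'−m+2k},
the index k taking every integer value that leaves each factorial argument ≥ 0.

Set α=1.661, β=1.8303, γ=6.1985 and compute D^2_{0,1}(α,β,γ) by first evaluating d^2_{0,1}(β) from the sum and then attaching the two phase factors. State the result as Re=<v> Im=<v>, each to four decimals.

Re=-0.3027 Im=-0.0257

First d^2_{0,1}(β=1.8303), then the phase factors e^{-i(0)α} and e^{-i(1)γ}:
c=cos(1.8303/2)=0.609672, s=sin(1.8303/2)=0.792654; N=√[2·2·6·1]=4.898979
k: max(0,(1)−(0))=1 … min(2+(1),2−(0))=2
  k=1: (−1)^0·4.8990/(2)·0.6097^3·0.7927^1 = +0.439995
  k=2: (−1)^1·4.8990/(2)·0.6097^1·0.7927^3 = -0.743743
d^2_{0,1}(1.8303) = +0.439995 -0.743743 = -0.303748
Phases: e^{-i·(0)·1.661}=+1.000000+0.000000i, e^{-i·(1)·6.1985}=+0.996416+0.084584i ⇒ D=-0.302659-0.025692i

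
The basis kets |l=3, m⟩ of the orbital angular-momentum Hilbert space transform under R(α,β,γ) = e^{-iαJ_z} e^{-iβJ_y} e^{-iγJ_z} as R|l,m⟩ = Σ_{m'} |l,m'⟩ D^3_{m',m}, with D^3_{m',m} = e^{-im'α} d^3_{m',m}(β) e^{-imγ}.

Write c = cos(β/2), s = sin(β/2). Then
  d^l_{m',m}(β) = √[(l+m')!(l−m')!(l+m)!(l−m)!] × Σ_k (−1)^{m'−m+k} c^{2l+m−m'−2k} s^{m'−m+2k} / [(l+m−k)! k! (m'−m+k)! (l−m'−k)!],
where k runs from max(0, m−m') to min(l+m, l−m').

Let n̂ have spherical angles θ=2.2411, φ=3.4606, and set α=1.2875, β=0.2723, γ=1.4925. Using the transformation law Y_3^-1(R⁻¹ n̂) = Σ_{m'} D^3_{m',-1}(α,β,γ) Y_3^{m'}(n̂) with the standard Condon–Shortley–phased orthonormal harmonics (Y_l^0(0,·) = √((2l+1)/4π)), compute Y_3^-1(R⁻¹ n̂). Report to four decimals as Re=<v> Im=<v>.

Re=0.3175 Im=-0.1580

Need the full column D^3_{m',-1} for m'=−3..3 at α=1.2875, β=0.2723, γ=1.4925.
cos(β/2)=0.990746, sin(β/2)=0.135730
d^3_{-3,-1}: single k=2 term ⇒ +0.068746;  D = +0.041198-0.055033i
d^3_{-2,-1}: k∈[1..2] ⇒ +0.409719 -0.015379 = +0.394340;  D = -0.237042-0.315143i
d^3_{-1,-1}: k∈[0..2] ⇒ +0.945744 -0.142000 +0.001999 = +0.805743;  D = -0.753639+0.285043i
d^3_{0,-1}: k∈[0..2] ⇒ -0.448825 +0.025271 -0.000158 = -0.423712;  D = -0.033141-0.422414i
d^3_{1,-1}: k∈[0..2] ⇒ +0.106500 -0.002665 +0.000006 = +0.103841;  D = +0.101667+0.021139i
d^3_{2,-1}: k∈[0..1] ⇒ -0.015379 +0.000144 = -0.015235;  D = -0.007147+0.013455i
d^3_{3,-1}: single k=0 term ⇒ +0.001290;  D = -0.000925-0.000900i
Y_3^{m'}(θ=2.2411,φ=3.4606) and Σ D·Y over m':
  (+0.0412-0.0550i)·(-0.1156+0.1641i)  (-0.2370-0.3151i)·(-0.3132+0.2322i)  (-0.7536+0.2850i)·(-0.2235+0.0738i)  (-0.0331-0.4224i)·(+0.2481+0.0000i)  (+0.1017+0.0211i)·(+0.2235+0.0738i)  (-0.0071+0.0135i)·(-0.3132-0.2322i)  (-0.0009-0.0009i)·(+0.1156+0.1641i)
Y_3^-1(R⁻¹ n̂) = +0.317455-0.157986i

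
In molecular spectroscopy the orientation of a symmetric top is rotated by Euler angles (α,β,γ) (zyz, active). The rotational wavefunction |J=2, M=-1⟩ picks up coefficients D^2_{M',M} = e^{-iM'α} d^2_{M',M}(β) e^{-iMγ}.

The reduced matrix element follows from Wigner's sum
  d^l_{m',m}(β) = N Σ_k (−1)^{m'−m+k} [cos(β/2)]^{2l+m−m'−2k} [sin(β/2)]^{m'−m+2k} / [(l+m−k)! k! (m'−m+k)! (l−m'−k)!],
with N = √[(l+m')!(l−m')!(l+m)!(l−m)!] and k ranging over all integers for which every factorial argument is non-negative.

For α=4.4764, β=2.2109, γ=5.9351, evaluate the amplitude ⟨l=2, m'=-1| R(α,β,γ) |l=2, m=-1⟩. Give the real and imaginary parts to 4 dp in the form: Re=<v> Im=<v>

Re=0.2437 Im=0.3686

D^2_{-1,-1}(4.4764,2.2109,5.9351) = e^{-i·-1·4.4764}·d^2_{-1,-1}(2.2109)·e^{-i·-1·5.9351}. Compute d first:
c=cos(2.2109/2)=0.448732, s=sin(2.2109/2)=0.893666; N=√[1·6·1·6]=6.000000
Admissible k: 0..1 (factorial args all ≥0)
  k=0: (−1)^0·6.0000/(6)·0.4487^4·0.8937^0 = +0.040546
  k=1: (−1)^1·6.0000/(2)·0.4487^2·0.8937^2 = -0.482444
d^2_{-1,-1}(2.2109) = +0.040546 -0.482444 = -0.441898
D = (-0.233805-0.972284i)·(-0.441898)·(+0.940028-0.341099i) = +0.243674+0.368641i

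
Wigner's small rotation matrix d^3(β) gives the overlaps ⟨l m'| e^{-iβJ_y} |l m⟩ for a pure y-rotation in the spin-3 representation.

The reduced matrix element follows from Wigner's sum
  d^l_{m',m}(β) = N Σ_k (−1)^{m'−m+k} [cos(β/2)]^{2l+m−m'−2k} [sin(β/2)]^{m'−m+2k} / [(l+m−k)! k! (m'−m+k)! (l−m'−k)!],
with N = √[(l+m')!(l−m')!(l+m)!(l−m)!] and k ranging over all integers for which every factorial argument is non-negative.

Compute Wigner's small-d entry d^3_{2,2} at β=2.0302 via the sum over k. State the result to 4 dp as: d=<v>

d^3_{2,2}(β=2.0302) via Wigner's sum:
Half-angle: c=0.527535, s=0.849533. N=√(120·1·120·1)=120.000000
k: max(0,(2)−(2))=0 … min(3+(2),3−(2))=1
  k=0: (−1)^0·120.0000/(120)·0.5275^6·0.8495^0 = +0.021553
  k=1: (−1)^1·120.0000/(24)·0.5275^4·0.8495^2 = -0.279470
d^3_{2,2}(2.0302) = +0.021553 -0.279470 = -0.257917

d=-0.2579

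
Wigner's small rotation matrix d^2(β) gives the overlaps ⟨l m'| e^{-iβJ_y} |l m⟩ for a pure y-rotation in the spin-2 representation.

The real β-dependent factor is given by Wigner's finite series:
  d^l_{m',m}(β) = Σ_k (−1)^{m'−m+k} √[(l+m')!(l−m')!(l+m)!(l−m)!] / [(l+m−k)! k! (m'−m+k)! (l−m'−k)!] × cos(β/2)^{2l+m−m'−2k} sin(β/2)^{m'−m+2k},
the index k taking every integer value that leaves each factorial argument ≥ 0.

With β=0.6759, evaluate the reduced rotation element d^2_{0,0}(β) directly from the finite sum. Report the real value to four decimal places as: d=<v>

d^2_{0,0}(β=0.6759) via Wigner's sum:
Half-angle: c=0.943436, s=0.331554. N=√(2·2·2·2)=4.000000
k∈{0,1,2} keeps every argument non-negative
  k=0: (−1)^0·4.0000/(4)·0.9434^4·0.3316^0 = +0.792228
  k=1: (−1)^1·4.0000/(1)·0.9434^2·0.3316^2 = -0.391375
  k=2: (−1)^2·4.0000/(4)·0.9434^0·0.3316^4 = +0.012084
d^2_{0,0}(0.6759) = +0.792228 -0.391375 +0.012084 = +0.412938

d=0.4129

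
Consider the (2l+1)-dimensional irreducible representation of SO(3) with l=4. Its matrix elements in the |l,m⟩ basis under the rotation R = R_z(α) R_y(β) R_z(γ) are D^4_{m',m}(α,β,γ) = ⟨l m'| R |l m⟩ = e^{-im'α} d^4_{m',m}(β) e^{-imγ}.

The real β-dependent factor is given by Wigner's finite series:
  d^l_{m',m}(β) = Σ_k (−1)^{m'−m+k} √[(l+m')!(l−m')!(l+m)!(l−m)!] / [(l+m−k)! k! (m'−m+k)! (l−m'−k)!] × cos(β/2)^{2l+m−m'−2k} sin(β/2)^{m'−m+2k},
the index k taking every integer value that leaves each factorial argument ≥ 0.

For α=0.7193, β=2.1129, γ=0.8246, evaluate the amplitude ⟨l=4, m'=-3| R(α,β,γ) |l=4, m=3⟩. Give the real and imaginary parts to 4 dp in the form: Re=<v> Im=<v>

Re=0.3875 Im=-0.1267

First d^4_{-3,3}(β=2.1129), then the phase factors e^{-i(-3)α} and e^{-i(3)γ}:
c=cos(2.1129/2)=0.491966, s=sin(2.1129/2)=0.870614; N=√[1·5040·5040·1]=5040.000000
k∈{6,7} keeps every argument non-negative
  k=6: (−1)^0·5040.0000/(720)·0.4920^2·0.8706^6 = +0.737774
  k=7: (−1)^1·5040.0000/(5040)·0.4920^0·0.8706^8 = -0.330071
d^4_{-3,3}(2.1129) = +0.737774 -0.330071 = +0.407703
Phases: e^{-i·(-3)·0.7193}=-0.553952+0.832549i, e^{-i·(3)·0.8246}=-0.785190-0.619254i ⇒ D=+0.387529-0.126662i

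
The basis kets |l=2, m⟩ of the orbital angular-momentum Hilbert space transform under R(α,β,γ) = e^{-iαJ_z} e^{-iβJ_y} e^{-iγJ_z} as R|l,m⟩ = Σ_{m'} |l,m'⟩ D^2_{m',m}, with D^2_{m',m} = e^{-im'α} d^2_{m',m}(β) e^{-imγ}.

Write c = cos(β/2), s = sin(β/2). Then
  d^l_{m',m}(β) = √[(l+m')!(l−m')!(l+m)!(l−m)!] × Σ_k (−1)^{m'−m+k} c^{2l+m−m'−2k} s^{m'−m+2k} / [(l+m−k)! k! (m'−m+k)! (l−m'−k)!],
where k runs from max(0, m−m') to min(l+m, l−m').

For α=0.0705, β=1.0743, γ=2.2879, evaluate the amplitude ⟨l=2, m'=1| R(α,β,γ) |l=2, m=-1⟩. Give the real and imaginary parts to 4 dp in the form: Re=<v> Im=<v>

Re=-0.3080 Im=0.4081

D^2_{1,-1}(0.0705,1.0743,2.2879) = e^{-i·1·0.0705}·d^2_{1,-1}(1.0743)·e^{-i·-1·2.2879}. Compute d first:
With c≡cos(β/2)=0.859170 and s≡sin(β/2)=0.511689, N=[6·1·1·6]^{1/2}=6.000000
Admissible k: 0..1 (factorial args all ≥0)
  k=0: (−1)^2·6.0000/(2)·0.8592^2·0.5117^2 = +0.579820
  k=1: (−1)^3·6.0000/(6)·0.8592^0·0.5117^4 = -0.068553
d^2_{1,-1}(1.0743) = +0.579820 -0.068553 = +0.511267
Attach z-rotation phases: D = e^{-i(1)(0.0705)}·(+0.511267)·e^{-i(-1)(2.2879)} = -0.308028+0.408060i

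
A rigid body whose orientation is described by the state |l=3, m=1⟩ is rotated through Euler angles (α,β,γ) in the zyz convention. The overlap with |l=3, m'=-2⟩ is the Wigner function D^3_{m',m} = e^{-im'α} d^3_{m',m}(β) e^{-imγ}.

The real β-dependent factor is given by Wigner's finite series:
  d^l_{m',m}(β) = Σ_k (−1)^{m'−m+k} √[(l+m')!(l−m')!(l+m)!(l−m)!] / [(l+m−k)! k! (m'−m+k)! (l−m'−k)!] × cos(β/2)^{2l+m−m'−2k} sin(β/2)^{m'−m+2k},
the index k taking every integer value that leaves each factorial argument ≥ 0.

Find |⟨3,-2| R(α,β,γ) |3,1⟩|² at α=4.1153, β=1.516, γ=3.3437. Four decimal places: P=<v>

P=0.1887

First d^3_{-2,1}(β=1.516), then the phase factors e^{-i(-2)α} and e^{-i(1)γ}:
With c≡cos(β/2)=0.726212 and s≡sin(β/2)=0.687470, N=[1·120·24·2]^{1/2}=75.894664
Admissible k: 3..4 (factorial args all ≥0)
  k=3: (−1)^0·75.8947/(12)·0.7262^3·0.6875^3 = +0.787015
  k=4: (−1)^1·75.8947/(24)·0.7262^1·0.6875^5 = -0.352642
d^3_{-2,1}(1.516) = +0.787015 -0.352642 = +0.434373
|D^3_{-2,1}|² = |d^3_{-2,1}(β)|² = (+0.434373)² = 0.188680 (the z-rotation phases have unit modulus)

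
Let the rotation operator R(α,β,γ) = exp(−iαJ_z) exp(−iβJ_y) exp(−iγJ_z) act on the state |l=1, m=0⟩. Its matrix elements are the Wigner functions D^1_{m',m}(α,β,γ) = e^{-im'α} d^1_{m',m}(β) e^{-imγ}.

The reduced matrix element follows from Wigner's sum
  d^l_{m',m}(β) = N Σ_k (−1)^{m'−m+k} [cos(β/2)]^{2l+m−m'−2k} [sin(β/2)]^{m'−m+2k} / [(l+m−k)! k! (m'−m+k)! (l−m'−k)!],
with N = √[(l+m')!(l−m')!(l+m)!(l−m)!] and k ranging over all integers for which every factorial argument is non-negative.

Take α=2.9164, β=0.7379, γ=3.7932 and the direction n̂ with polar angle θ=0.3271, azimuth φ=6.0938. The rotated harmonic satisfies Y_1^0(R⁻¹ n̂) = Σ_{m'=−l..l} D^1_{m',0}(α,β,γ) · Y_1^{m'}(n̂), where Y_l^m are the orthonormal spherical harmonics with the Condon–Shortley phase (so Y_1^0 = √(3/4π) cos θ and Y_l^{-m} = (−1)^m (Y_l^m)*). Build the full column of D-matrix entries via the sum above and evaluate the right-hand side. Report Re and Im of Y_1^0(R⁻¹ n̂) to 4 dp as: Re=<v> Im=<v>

Need the full column D^1_{m',0} for m'=−1..1 at α=2.9164, β=0.7379, γ=3.7932.
cos(β/2)=0.932707, sin(β/2)=0.360636
d^1_{-1,0}: single k=1 term ⇒ +0.475696;  D = -0.463685+0.106220i
d^1_{0,0}: k∈[0..1] ⇒ +0.869941 -0.130059 = +0.739883;  D = +0.739883+0.000000i
d^1_{1,0}: single k=0 term ⇒ -0.475696;  D = +0.463685+0.106220i
Y_1^{m'}(θ=0.3271,φ=6.0938) and Σ D·Y over m':
  (-0.4637+0.1062i)·(+0.1090+0.0209i)  (+0.7399+0.0000i)·(+0.4627+0.0000i)  (+0.4637+0.1062i)·(-0.1090+0.0209i)
Y_1^0(R⁻¹ n̂) = +0.236798+0.000000i

Re=0.2368 Im=0.0000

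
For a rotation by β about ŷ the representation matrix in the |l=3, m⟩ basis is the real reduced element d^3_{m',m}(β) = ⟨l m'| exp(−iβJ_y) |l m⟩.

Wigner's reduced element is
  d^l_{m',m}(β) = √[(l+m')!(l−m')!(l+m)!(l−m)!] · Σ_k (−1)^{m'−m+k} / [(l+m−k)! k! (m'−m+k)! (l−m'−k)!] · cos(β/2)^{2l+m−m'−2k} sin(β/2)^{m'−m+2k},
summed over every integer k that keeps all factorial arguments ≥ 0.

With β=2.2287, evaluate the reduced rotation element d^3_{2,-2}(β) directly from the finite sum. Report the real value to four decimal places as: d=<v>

d^3_{2,-2}(β=2.2287) via Wigner's sum:
Half-angle: c=0.440761, s=0.897624. N=√(120·1·1·120)=120.000000
k∈{0,1} keeps every argument non-negative
  k=0: (−1)^4·120.0000/(24)·0.4408^2·0.8976^4 = +0.630602
  k=1: (−1)^5·120.0000/(120)·0.4408^0·0.8976^6 = -0.523080
d^3_{2,-2}(2.2287) = +0.630602 -0.523080 = +0.107522

d=0.1075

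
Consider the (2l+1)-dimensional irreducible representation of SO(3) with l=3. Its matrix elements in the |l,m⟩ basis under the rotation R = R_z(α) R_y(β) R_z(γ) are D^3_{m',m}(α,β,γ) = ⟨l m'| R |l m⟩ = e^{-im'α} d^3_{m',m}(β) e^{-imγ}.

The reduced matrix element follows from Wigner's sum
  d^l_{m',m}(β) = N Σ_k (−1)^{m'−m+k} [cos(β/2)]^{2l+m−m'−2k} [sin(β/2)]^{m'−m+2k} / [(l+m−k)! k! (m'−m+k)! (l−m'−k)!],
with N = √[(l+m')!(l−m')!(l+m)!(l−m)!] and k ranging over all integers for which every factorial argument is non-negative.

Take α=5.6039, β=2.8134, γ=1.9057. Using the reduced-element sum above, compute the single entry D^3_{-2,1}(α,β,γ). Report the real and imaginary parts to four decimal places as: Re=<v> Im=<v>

Re=0.4529 Im=-0.0558

Split into d^3_{-2,1}(β=2.8134) × two z-phases.
Half-angle: c=0.163361, s=0.986566. N=√(1·120·24·2)=75.894664
Admissible k: 3..4 (factorial args all ≥0)
  k=3: (−1)^0·75.8947/(12)·0.1634^3·0.9866^3 = +0.026476
  k=4: (−1)^1·75.8947/(24)·0.1634^1·0.9866^5 = -0.482814
d^3_{-2,1}(2.8134) = +0.026476 -0.482814 = -0.456338
Attach z-rotation phases: D = e^{-i(-2)(5.6039)}·(-0.456338)·e^{-i(1)(1.9057)} = +0.452908-0.055842i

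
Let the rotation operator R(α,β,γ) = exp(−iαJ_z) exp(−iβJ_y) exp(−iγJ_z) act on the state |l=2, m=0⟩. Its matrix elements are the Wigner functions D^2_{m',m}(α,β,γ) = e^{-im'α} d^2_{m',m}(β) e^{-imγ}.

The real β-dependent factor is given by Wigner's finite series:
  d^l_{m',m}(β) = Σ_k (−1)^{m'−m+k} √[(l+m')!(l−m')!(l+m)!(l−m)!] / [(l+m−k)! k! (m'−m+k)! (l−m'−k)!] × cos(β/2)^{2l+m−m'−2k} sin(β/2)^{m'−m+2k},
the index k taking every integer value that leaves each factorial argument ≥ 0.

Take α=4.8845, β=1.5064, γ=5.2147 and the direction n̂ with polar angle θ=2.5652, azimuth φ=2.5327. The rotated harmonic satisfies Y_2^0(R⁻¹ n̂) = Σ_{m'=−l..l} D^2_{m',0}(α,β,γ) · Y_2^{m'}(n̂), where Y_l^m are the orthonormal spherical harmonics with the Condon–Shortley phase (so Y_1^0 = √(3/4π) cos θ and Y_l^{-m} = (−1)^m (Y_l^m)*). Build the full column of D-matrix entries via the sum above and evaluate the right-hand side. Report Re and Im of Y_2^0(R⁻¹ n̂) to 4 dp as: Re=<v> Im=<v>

Re=-0.1348 Im=0.0000

Need the full column D^2_{m',0} for m'=−2..2 at α=4.8845, β=1.5064, γ=5.2147.
cos(β/2)=0.729504, sin(β/2)=0.683977
d^2_{-2,0}: single k=2 term ⇒ +0.609837;  D = -0.574062-0.205798i
d^2_{-1,0}: k∈[1..2] ⇒ +0.650429 -0.571778 = +0.078651;  D = +0.013470-0.077489i
d^2_{0,0}: k∈[0..2] ⇒ +0.283211 -0.995859 +0.218859 = -0.493788;  D = -0.493788+0.000000i
d^2_{1,0}: k∈[0..1] ⇒ -0.650429 +0.571778 = -0.078651;  D = -0.013470-0.077489i
d^2_{2,0}: single k=0 term ⇒ +0.609837;  D = -0.574062+0.205798i
Y_2^{m'}(θ=2.5652,φ=2.5327) and Σ D·Y over m':
  (-0.5741-0.2058i)·(+0.0397+0.1077i)  (+0.0135-0.0775i)·(+0.2896+0.2019i)  (-0.4938+0.0000i)·(+0.3497+0.0000i)  (-0.0135-0.0775i)·(-0.2896+0.2019i)  (-0.5741+0.2058i)·(+0.0397-0.1077i)
Y_2^0(R⁻¹ n̂) = -0.134836+0.000000i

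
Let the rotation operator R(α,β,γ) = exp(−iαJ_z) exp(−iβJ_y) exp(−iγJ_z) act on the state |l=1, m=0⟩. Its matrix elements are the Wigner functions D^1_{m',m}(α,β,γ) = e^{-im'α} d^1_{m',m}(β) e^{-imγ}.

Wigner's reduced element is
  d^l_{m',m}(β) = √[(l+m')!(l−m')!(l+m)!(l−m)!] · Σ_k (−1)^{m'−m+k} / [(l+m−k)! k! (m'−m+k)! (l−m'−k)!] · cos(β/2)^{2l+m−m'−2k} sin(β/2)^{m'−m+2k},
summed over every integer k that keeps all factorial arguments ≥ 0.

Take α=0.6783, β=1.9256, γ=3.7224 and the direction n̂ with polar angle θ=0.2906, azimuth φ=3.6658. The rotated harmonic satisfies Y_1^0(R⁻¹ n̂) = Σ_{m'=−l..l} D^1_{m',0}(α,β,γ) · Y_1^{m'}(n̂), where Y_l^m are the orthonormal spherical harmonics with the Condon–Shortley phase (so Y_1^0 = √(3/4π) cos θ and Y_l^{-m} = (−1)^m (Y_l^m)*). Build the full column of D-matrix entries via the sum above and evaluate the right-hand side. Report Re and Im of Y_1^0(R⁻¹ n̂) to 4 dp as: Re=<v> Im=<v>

Need the full column D^1_{m',0} for m'=−1..1 at α=0.6783, β=1.9256, γ=3.7224.
cos(β/2)=0.571224, sin(β/2)=0.820794
d^1_{-1,0}: single k=1 term ⇒ +0.663064;  D = +0.516289+0.416053i
d^1_{0,0}: k∈[0..1] ⇒ +0.326297 -0.673703 = -0.347406;  D = -0.347406+0.000000i
d^1_{1,0}: single k=0 term ⇒ -0.663064;  D = -0.516289+0.416053i
Y_1^{m'}(θ=0.2906,φ=3.6658) and Σ D·Y over m':
  (+0.5163+0.4161i)·(-0.0857+0.0495i)  (-0.3474+0.0000i)·(+0.4681+0.0000i)  (-0.5163+0.4161i)·(+0.0857+0.0495i)
Y_1^0(R⁻¹ n̂) = -0.292349+0.000000i

Re=-0.2923 Im=0.0000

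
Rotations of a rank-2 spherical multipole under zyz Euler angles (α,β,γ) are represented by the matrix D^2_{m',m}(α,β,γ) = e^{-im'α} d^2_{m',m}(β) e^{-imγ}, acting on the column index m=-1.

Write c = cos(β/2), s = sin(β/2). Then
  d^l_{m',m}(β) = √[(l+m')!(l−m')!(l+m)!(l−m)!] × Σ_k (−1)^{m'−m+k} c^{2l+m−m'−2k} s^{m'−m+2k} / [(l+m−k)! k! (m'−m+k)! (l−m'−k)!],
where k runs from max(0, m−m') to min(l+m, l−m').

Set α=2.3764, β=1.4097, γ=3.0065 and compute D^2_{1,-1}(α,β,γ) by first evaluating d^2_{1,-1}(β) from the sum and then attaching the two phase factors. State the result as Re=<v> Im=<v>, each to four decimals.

Re=0.4480 Im=0.3267

First d^2_{1,-1}(β=1.4097), then the phase factors e^{-i(1)α} and e^{-i(-1)γ}:
Half-angle: c=0.761709, s=0.647920. N=√(6·1·1·6)=6.000000
The bounds max(0,m−m')=0 and min(l+m,l−m')=1 give 2 terms
  k=0: (−1)^2·6.0000/(2)·0.7617^2·0.6479^2 = +0.730704
  k=1: (−1)^3·6.0000/(6)·0.7617^0·0.6479^4 = -0.176232
d^2_{1,-1}(1.4097) = +0.730704 -0.176232 = +0.554472
Attach z-rotation phases: D = e^{-i(1)(2.3764)}·(+0.554472)·e^{-i(-1)(3.0065)} = +0.447996+0.326709i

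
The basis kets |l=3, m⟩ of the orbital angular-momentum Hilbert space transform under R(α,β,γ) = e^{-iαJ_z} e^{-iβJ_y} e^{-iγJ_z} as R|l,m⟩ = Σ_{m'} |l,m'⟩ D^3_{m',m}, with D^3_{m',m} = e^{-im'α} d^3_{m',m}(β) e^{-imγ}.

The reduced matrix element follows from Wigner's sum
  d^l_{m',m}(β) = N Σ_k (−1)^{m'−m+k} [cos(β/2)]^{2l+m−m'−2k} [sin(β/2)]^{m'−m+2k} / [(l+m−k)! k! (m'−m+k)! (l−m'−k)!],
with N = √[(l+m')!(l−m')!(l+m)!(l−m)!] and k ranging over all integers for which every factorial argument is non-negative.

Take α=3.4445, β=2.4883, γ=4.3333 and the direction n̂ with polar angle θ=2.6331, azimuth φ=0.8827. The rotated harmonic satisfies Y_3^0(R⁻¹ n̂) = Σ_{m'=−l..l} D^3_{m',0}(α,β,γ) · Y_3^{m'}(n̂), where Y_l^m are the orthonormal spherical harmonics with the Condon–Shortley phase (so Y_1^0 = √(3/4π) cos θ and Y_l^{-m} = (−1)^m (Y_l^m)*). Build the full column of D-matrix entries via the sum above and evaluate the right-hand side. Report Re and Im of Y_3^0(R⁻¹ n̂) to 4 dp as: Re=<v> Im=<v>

Need the full column D^3_{m',0} for m'=−3..3 at α=3.4445, β=2.4883, γ=4.3333.
cos(β/2)=0.320868, sin(β/2)=0.947124
d^3_{-3,0}: single k=3 term ⇒ +0.125521;  D = -0.077165-0.099001i
d^3_{-2,0}: k∈[2..3] ⇒ +0.052081 -0.453776 = -0.401695;  D = -0.330209-0.228738i
d^3_{-1,0}: k∈[1..3] ⇒ +0.011159 -0.291684 +0.847133 = +0.566607;  D = -0.540811-0.169017i
d^3_{0,0}: k∈[0..3] ⇒ +0.001091 -0.085578 +0.745630 -0.721839 = -0.060696;  D = -0.060696+0.000000i
d^3_{1,0}: k∈[0..2] ⇒ -0.011159 +0.291684 -0.847133 = -0.566607;  D = +0.540811-0.169017i
d^3_{2,0}: k∈[0..1] ⇒ +0.052081 -0.453776 = -0.401695;  D = -0.330209+0.228738i
d^3_{3,0}: single k=0 term ⇒ -0.125521;  D = +0.077165-0.099001i
Y_3^{m'}(θ=2.6331,φ=0.8827) and Σ D·Y over m':
  (-0.0772-0.0990i)·(-0.0424-0.0228i)  (-0.3302-0.2287i)·(+0.0409+0.2076i)  (-0.5408-0.1690i)·(+0.2813-0.3421i)  (-0.0607+0.0000i)·(-0.2656+0.0000i)  (+0.5408-0.1690i)·(-0.2813-0.3421i)  (-0.3302+0.2287i)·(+0.0409-0.2076i)  (+0.0772-0.0990i)·(+0.0424-0.0228i)
Y_3^0(R⁻¹ n̂) = -0.333776-0.000000i

Re=-0.3338 Im=0.0000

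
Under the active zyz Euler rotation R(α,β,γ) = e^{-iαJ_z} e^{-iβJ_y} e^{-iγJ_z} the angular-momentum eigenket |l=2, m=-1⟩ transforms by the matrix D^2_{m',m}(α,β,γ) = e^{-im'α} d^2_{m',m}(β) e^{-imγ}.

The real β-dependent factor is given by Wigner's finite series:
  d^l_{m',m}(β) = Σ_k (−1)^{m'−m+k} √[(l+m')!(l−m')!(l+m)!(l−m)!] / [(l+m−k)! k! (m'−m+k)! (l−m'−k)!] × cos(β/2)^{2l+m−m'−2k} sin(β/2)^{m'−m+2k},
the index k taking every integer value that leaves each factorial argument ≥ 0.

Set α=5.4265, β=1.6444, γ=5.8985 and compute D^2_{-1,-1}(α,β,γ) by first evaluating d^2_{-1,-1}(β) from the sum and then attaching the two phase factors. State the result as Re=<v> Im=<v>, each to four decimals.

D^2_{-1,-1}(5.4265,1.6444,5.8985) = e^{-i·-1·5.4265}·d^2_{-1,-1}(1.6444)·e^{-i·-1·5.8985}. Compute d first:
Half-angle: c=0.680611, s=0.732645. N=√(1·6·1·6)=6.000000
k∈{0,1} keeps every argument non-negative
  k=0: (−1)^0·6.0000/(6)·0.6806^4·0.7326^0 = +0.214583
  k=1: (−1)^1·6.0000/(2)·0.6806^2·0.7326^2 = -0.745944
d^2_{-1,-1}(1.6444) = +0.214583 -0.745944 = -0.531361
D = (+0.654946-0.755676i)·(-0.531361)·(+0.926917-0.375267i) = -0.171895+0.502789i

Re=-0.1719 Im=0.5028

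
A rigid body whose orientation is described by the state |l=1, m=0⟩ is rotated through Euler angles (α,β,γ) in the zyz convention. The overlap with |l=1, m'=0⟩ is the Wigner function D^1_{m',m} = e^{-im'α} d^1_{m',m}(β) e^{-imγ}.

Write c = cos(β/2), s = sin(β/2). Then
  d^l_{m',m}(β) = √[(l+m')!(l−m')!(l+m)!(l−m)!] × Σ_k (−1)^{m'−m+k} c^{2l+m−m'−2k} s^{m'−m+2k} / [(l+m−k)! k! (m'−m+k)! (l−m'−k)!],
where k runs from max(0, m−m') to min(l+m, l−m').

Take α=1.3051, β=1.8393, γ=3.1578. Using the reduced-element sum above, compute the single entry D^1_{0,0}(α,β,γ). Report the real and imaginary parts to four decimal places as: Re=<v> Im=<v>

First d^1_{0,0}(β=1.8393), then the phase factors e^{-i(0)α} and e^{-i(0)γ}:
With c≡cos(β/2)=0.606099 and s≡sin(β/2)=0.795390, N=[1·1·1·1]^{1/2}=1.000000
Admissible k: 0..1 (factorial args all ≥0)
  k=0: (−1)^0·1.0000/(1)·0.6061^2·0.7954^0 = +0.367355
  k=1: (−1)^1·1.0000/(1)·0.6061^0·0.7954^2 = -0.632645
d^1_{0,0}(1.8393) = +0.367355 -0.632645 = -0.265289
Attach z-rotation phases: D = e^{-i(0)(1.3051)}·(-0.265289)·e^{-i(0)(3.1578)} = -0.265289+0.000000i

Re=-0.2653 Im=0.0000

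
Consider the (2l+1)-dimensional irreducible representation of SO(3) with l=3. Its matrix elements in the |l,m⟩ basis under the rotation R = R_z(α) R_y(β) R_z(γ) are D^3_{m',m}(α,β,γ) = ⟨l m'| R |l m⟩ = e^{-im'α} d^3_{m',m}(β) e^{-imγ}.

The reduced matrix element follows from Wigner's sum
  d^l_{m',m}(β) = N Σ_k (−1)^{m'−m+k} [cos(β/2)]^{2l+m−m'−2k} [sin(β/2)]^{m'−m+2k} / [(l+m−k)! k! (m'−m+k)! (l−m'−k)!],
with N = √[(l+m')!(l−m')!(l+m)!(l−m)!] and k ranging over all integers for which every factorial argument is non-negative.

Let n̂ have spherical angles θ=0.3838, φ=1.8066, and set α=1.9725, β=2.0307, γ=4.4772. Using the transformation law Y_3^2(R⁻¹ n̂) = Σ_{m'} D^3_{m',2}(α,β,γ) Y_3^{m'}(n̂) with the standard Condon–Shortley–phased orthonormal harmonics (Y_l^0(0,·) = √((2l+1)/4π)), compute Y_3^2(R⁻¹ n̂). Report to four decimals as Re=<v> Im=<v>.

Re=0.0678 Im=0.0459

Need the full column D^3_{m',2} for m'=−3..3 at α=1.9725, β=2.0307, γ=4.4772.
cos(β/2)=0.527323, sin(β/2)=0.849665
d^3_{-3,2}: single k=5 term ⇒ +0.571993;  D = -0.568862-0.059774i
d^3_{-2,2}: k∈[4..5] ⇒ +0.724626 -0.376259 = +0.348367;  D = +0.101954+0.333114i
d^3_{-1,2}: k∈[3..4] ⇒ +0.568856 -0.738440 = -0.169584;  D = -0.129845+0.109082i
d^3_{0,2}: k∈[2..3] ⇒ +0.305747 -0.793788 = -0.488042;  D = +0.435039+0.221192i
d^3_{1,2}: k∈[1..2] ⇒ +0.109554 -0.568856 = -0.459302;  D = +0.031517-0.458219i
d^3_{2,2}: k∈[0..1] ⇒ +0.021501 -0.279107 = -0.257606;  D = -0.243452+0.084213i
d^3_{3,2}: single k=0 term ⇒ -0.084860;  D = +0.056890+0.062967i
Y_3^{m'}(θ=0.3838,φ=1.8066) and Σ D·Y over m':
  (-0.5689-0.0598i)·(+0.0142+0.0166i)  (+0.1020+0.3331i)·(-0.1184+0.0604i)  (-0.1298+0.1091i)·(-0.0933-0.3882i)  (+0.4350+0.2212i)·(+0.4495+0.0000i)  (+0.0315-0.4582i)·(+0.0933-0.3882i)  (-0.2435+0.0842i)·(-0.1184-0.0604i)  (+0.0569+0.0630i)·(-0.0142+0.0166i)
Y_3^2(R⁻¹ n̂) = +0.067825+0.045860i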